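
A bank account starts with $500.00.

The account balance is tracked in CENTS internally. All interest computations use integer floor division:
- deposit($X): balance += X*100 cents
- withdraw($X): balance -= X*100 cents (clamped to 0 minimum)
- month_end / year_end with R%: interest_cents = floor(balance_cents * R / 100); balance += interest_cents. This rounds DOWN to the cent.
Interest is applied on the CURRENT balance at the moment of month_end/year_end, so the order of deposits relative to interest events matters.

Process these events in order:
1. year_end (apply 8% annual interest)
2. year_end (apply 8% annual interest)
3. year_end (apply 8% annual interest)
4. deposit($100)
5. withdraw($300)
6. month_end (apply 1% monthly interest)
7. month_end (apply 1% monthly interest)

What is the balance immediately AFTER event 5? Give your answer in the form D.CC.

After 1 (year_end (apply 8% annual interest)): balance=$540.00 total_interest=$40.00
After 2 (year_end (apply 8% annual interest)): balance=$583.20 total_interest=$83.20
After 3 (year_end (apply 8% annual interest)): balance=$629.85 total_interest=$129.85
After 4 (deposit($100)): balance=$729.85 total_interest=$129.85
After 5 (withdraw($300)): balance=$429.85 total_interest=$129.85

Answer: 429.85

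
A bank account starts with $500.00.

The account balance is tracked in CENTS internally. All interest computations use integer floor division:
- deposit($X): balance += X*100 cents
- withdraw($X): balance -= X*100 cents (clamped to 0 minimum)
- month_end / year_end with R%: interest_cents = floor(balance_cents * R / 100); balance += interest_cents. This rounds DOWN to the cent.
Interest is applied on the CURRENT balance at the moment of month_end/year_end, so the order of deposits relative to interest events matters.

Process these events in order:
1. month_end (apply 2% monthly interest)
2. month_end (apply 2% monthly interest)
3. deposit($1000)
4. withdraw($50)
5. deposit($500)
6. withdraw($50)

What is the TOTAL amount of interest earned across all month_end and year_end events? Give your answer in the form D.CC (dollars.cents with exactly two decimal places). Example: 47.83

After 1 (month_end (apply 2% monthly interest)): balance=$510.00 total_interest=$10.00
After 2 (month_end (apply 2% monthly interest)): balance=$520.20 total_interest=$20.20
After 3 (deposit($1000)): balance=$1520.20 total_interest=$20.20
After 4 (withdraw($50)): balance=$1470.20 total_interest=$20.20
After 5 (deposit($500)): balance=$1970.20 total_interest=$20.20
After 6 (withdraw($50)): balance=$1920.20 total_interest=$20.20

Answer: 20.20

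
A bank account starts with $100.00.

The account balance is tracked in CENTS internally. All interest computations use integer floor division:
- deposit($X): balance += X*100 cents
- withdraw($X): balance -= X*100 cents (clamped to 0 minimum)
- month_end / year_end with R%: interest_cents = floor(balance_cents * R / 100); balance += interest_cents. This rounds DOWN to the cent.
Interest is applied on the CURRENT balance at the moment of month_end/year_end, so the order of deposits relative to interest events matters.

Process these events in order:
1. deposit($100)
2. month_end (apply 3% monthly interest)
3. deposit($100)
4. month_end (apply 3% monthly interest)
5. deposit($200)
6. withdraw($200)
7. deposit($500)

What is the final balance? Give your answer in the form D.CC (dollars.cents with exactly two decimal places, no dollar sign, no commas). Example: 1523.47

Answer: 815.18

Derivation:
After 1 (deposit($100)): balance=$200.00 total_interest=$0.00
After 2 (month_end (apply 3% monthly interest)): balance=$206.00 total_interest=$6.00
After 3 (deposit($100)): balance=$306.00 total_interest=$6.00
After 4 (month_end (apply 3% monthly interest)): balance=$315.18 total_interest=$15.18
After 5 (deposit($200)): balance=$515.18 total_interest=$15.18
After 6 (withdraw($200)): balance=$315.18 total_interest=$15.18
After 7 (deposit($500)): balance=$815.18 total_interest=$15.18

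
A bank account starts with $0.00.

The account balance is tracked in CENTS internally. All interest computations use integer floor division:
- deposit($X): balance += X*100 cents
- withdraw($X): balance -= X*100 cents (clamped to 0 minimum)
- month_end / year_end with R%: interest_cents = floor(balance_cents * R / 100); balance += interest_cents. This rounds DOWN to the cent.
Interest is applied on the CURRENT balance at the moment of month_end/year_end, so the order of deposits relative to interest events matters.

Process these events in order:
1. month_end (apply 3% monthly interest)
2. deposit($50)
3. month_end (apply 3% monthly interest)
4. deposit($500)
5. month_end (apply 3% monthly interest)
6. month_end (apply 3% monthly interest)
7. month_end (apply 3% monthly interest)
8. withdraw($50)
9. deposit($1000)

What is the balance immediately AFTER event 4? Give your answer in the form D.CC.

After 1 (month_end (apply 3% monthly interest)): balance=$0.00 total_interest=$0.00
After 2 (deposit($50)): balance=$50.00 total_interest=$0.00
After 3 (month_end (apply 3% monthly interest)): balance=$51.50 total_interest=$1.50
After 4 (deposit($500)): balance=$551.50 total_interest=$1.50

Answer: 551.50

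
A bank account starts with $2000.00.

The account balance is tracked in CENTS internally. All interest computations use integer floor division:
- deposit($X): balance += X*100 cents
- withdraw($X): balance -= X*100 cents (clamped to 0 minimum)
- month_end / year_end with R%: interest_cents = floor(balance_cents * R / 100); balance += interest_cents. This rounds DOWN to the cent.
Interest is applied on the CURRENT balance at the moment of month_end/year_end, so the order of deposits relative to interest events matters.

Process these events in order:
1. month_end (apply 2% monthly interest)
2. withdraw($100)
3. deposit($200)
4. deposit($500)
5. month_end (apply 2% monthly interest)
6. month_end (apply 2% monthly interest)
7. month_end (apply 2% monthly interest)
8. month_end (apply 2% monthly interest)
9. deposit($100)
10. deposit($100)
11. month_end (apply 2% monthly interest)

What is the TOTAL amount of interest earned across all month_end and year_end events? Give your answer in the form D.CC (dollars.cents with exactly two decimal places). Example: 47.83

Answer: 318.76

Derivation:
After 1 (month_end (apply 2% monthly interest)): balance=$2040.00 total_interest=$40.00
After 2 (withdraw($100)): balance=$1940.00 total_interest=$40.00
After 3 (deposit($200)): balance=$2140.00 total_interest=$40.00
After 4 (deposit($500)): balance=$2640.00 total_interest=$40.00
After 5 (month_end (apply 2% monthly interest)): balance=$2692.80 total_interest=$92.80
After 6 (month_end (apply 2% monthly interest)): balance=$2746.65 total_interest=$146.65
After 7 (month_end (apply 2% monthly interest)): balance=$2801.58 total_interest=$201.58
After 8 (month_end (apply 2% monthly interest)): balance=$2857.61 total_interest=$257.61
After 9 (deposit($100)): balance=$2957.61 total_interest=$257.61
After 10 (deposit($100)): balance=$3057.61 total_interest=$257.61
After 11 (month_end (apply 2% monthly interest)): balance=$3118.76 total_interest=$318.76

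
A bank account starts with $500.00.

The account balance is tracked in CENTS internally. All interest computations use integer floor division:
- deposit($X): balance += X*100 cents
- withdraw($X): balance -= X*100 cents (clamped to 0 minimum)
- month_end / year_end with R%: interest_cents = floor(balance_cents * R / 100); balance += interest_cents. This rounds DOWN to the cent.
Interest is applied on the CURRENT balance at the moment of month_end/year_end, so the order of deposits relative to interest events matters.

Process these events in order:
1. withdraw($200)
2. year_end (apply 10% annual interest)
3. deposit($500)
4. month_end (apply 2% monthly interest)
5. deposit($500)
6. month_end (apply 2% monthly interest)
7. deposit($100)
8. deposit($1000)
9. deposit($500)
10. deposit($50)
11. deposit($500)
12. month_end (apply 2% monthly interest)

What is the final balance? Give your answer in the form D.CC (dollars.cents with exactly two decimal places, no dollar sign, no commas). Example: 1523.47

After 1 (withdraw($200)): balance=$300.00 total_interest=$0.00
After 2 (year_end (apply 10% annual interest)): balance=$330.00 total_interest=$30.00
After 3 (deposit($500)): balance=$830.00 total_interest=$30.00
After 4 (month_end (apply 2% monthly interest)): balance=$846.60 total_interest=$46.60
After 5 (deposit($500)): balance=$1346.60 total_interest=$46.60
After 6 (month_end (apply 2% monthly interest)): balance=$1373.53 total_interest=$73.53
After 7 (deposit($100)): balance=$1473.53 total_interest=$73.53
After 8 (deposit($1000)): balance=$2473.53 total_interest=$73.53
After 9 (deposit($500)): balance=$2973.53 total_interest=$73.53
After 10 (deposit($50)): balance=$3023.53 total_interest=$73.53
After 11 (deposit($500)): balance=$3523.53 total_interest=$73.53
After 12 (month_end (apply 2% monthly interest)): balance=$3594.00 total_interest=$144.00

Answer: 3594.00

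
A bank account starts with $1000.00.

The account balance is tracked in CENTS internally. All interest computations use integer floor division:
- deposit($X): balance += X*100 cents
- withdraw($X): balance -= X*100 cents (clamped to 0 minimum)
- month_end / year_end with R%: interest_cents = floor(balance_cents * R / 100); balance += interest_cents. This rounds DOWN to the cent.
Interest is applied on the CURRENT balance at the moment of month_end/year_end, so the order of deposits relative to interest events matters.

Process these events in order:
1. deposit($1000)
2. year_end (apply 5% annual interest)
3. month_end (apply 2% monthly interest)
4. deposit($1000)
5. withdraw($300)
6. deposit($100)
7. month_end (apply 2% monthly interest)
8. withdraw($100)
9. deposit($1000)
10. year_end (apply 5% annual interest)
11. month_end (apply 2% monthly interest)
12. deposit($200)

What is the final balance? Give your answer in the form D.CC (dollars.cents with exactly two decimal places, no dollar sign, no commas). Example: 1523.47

After 1 (deposit($1000)): balance=$2000.00 total_interest=$0.00
After 2 (year_end (apply 5% annual interest)): balance=$2100.00 total_interest=$100.00
After 3 (month_end (apply 2% monthly interest)): balance=$2142.00 total_interest=$142.00
After 4 (deposit($1000)): balance=$3142.00 total_interest=$142.00
After 5 (withdraw($300)): balance=$2842.00 total_interest=$142.00
After 6 (deposit($100)): balance=$2942.00 total_interest=$142.00
After 7 (month_end (apply 2% monthly interest)): balance=$3000.84 total_interest=$200.84
After 8 (withdraw($100)): balance=$2900.84 total_interest=$200.84
After 9 (deposit($1000)): balance=$3900.84 total_interest=$200.84
After 10 (year_end (apply 5% annual interest)): balance=$4095.88 total_interest=$395.88
After 11 (month_end (apply 2% monthly interest)): balance=$4177.79 total_interest=$477.79
After 12 (deposit($200)): balance=$4377.79 total_interest=$477.79

Answer: 4377.79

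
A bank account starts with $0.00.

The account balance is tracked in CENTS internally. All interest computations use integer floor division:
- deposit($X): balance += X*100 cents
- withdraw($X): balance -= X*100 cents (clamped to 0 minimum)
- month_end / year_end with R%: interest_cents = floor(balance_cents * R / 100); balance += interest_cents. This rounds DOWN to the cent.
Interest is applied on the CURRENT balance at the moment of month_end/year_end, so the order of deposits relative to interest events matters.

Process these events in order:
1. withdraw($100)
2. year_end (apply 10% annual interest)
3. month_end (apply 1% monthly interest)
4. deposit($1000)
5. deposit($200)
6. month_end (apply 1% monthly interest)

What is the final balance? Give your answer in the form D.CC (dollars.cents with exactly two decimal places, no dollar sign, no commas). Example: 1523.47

Answer: 1212.00

Derivation:
After 1 (withdraw($100)): balance=$0.00 total_interest=$0.00
After 2 (year_end (apply 10% annual interest)): balance=$0.00 total_interest=$0.00
After 3 (month_end (apply 1% monthly interest)): balance=$0.00 total_interest=$0.00
After 4 (deposit($1000)): balance=$1000.00 total_interest=$0.00
After 5 (deposit($200)): balance=$1200.00 total_interest=$0.00
After 6 (month_end (apply 1% monthly interest)): balance=$1212.00 total_interest=$12.00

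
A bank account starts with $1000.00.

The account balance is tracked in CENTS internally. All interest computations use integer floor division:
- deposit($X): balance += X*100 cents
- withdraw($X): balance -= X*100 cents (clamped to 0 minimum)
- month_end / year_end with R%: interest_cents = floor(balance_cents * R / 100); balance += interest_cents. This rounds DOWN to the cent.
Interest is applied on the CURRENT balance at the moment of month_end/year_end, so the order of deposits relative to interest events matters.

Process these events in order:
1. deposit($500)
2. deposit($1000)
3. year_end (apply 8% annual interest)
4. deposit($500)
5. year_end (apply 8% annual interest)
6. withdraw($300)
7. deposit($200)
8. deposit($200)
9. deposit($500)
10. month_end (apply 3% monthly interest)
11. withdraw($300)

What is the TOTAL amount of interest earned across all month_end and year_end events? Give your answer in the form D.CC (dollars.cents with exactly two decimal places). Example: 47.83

Answer: 577.68

Derivation:
After 1 (deposit($500)): balance=$1500.00 total_interest=$0.00
After 2 (deposit($1000)): balance=$2500.00 total_interest=$0.00
After 3 (year_end (apply 8% annual interest)): balance=$2700.00 total_interest=$200.00
After 4 (deposit($500)): balance=$3200.00 total_interest=$200.00
After 5 (year_end (apply 8% annual interest)): balance=$3456.00 total_interest=$456.00
After 6 (withdraw($300)): balance=$3156.00 total_interest=$456.00
After 7 (deposit($200)): balance=$3356.00 total_interest=$456.00
After 8 (deposit($200)): balance=$3556.00 total_interest=$456.00
After 9 (deposit($500)): balance=$4056.00 total_interest=$456.00
After 10 (month_end (apply 3% monthly interest)): balance=$4177.68 total_interest=$577.68
After 11 (withdraw($300)): balance=$3877.68 total_interest=$577.68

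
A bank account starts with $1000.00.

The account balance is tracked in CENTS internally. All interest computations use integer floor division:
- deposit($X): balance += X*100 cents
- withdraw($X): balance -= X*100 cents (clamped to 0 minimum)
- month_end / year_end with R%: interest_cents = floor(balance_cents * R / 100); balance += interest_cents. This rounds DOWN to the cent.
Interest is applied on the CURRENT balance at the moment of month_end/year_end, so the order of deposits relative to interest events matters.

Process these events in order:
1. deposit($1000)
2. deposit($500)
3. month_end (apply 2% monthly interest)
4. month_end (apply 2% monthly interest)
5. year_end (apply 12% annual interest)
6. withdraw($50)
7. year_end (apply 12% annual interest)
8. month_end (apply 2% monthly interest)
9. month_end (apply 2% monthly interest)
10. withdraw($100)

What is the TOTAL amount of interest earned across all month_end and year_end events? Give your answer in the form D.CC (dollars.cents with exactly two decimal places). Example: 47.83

After 1 (deposit($1000)): balance=$2000.00 total_interest=$0.00
After 2 (deposit($500)): balance=$2500.00 total_interest=$0.00
After 3 (month_end (apply 2% monthly interest)): balance=$2550.00 total_interest=$50.00
After 4 (month_end (apply 2% monthly interest)): balance=$2601.00 total_interest=$101.00
After 5 (year_end (apply 12% annual interest)): balance=$2913.12 total_interest=$413.12
After 6 (withdraw($50)): balance=$2863.12 total_interest=$413.12
After 7 (year_end (apply 12% annual interest)): balance=$3206.69 total_interest=$756.69
After 8 (month_end (apply 2% monthly interest)): balance=$3270.82 total_interest=$820.82
After 9 (month_end (apply 2% monthly interest)): balance=$3336.23 total_interest=$886.23
After 10 (withdraw($100)): balance=$3236.23 total_interest=$886.23

Answer: 886.23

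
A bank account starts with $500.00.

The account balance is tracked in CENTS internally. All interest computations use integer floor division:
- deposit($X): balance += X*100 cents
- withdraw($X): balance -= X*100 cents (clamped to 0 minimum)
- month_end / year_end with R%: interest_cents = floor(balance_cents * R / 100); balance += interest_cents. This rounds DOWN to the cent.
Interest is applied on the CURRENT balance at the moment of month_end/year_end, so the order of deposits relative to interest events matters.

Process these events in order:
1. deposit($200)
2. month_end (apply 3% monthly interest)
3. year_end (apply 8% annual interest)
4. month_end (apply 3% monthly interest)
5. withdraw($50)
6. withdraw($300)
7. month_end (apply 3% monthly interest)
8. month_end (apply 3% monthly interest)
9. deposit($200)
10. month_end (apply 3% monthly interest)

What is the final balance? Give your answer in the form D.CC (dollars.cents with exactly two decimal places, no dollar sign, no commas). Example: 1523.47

After 1 (deposit($200)): balance=$700.00 total_interest=$0.00
After 2 (month_end (apply 3% monthly interest)): balance=$721.00 total_interest=$21.00
After 3 (year_end (apply 8% annual interest)): balance=$778.68 total_interest=$78.68
After 4 (month_end (apply 3% monthly interest)): balance=$802.04 total_interest=$102.04
After 5 (withdraw($50)): balance=$752.04 total_interest=$102.04
After 6 (withdraw($300)): balance=$452.04 total_interest=$102.04
After 7 (month_end (apply 3% monthly interest)): balance=$465.60 total_interest=$115.60
After 8 (month_end (apply 3% monthly interest)): balance=$479.56 total_interest=$129.56
After 9 (deposit($200)): balance=$679.56 total_interest=$129.56
After 10 (month_end (apply 3% monthly interest)): balance=$699.94 total_interest=$149.94

Answer: 699.94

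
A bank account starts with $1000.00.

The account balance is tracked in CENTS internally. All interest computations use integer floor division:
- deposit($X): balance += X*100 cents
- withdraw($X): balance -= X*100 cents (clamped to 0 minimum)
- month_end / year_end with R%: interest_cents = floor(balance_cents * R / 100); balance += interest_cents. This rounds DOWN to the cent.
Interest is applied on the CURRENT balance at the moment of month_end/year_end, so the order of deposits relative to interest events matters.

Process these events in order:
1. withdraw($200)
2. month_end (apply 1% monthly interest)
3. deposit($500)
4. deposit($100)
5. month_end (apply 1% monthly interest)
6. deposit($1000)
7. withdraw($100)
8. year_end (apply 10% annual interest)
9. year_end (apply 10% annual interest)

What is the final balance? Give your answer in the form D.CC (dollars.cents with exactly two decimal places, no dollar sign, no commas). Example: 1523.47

After 1 (withdraw($200)): balance=$800.00 total_interest=$0.00
After 2 (month_end (apply 1% monthly interest)): balance=$808.00 total_interest=$8.00
After 3 (deposit($500)): balance=$1308.00 total_interest=$8.00
After 4 (deposit($100)): balance=$1408.00 total_interest=$8.00
After 5 (month_end (apply 1% monthly interest)): balance=$1422.08 total_interest=$22.08
After 6 (deposit($1000)): balance=$2422.08 total_interest=$22.08
After 7 (withdraw($100)): balance=$2322.08 total_interest=$22.08
After 8 (year_end (apply 10% annual interest)): balance=$2554.28 total_interest=$254.28
After 9 (year_end (apply 10% annual interest)): balance=$2809.70 total_interest=$509.70

Answer: 2809.70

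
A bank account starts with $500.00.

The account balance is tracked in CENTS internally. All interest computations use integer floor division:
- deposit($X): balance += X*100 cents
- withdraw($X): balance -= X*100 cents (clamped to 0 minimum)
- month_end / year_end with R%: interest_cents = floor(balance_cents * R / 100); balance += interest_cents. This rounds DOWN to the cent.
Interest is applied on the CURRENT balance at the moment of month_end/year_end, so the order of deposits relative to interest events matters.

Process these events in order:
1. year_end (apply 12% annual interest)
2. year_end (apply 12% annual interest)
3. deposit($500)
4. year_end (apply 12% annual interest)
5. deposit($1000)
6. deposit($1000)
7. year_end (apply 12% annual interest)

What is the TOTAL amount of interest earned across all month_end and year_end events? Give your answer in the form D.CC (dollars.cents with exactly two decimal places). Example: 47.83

After 1 (year_end (apply 12% annual interest)): balance=$560.00 total_interest=$60.00
After 2 (year_end (apply 12% annual interest)): balance=$627.20 total_interest=$127.20
After 3 (deposit($500)): balance=$1127.20 total_interest=$127.20
After 4 (year_end (apply 12% annual interest)): balance=$1262.46 total_interest=$262.46
After 5 (deposit($1000)): balance=$2262.46 total_interest=$262.46
After 6 (deposit($1000)): balance=$3262.46 total_interest=$262.46
After 7 (year_end (apply 12% annual interest)): balance=$3653.95 total_interest=$653.95

Answer: 653.95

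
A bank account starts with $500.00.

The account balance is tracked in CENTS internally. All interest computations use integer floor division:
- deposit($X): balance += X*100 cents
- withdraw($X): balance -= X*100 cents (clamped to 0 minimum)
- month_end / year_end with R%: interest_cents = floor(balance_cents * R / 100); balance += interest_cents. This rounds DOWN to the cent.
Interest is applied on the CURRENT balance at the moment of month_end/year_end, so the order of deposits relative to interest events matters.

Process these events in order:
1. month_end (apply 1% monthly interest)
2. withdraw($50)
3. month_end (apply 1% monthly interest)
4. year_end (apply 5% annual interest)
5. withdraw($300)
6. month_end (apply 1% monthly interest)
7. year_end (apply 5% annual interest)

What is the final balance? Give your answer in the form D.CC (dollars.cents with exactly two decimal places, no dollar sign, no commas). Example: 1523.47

After 1 (month_end (apply 1% monthly interest)): balance=$505.00 total_interest=$5.00
After 2 (withdraw($50)): balance=$455.00 total_interest=$5.00
After 3 (month_end (apply 1% monthly interest)): balance=$459.55 total_interest=$9.55
After 4 (year_end (apply 5% annual interest)): balance=$482.52 total_interest=$32.52
After 5 (withdraw($300)): balance=$182.52 total_interest=$32.52
After 6 (month_end (apply 1% monthly interest)): balance=$184.34 total_interest=$34.34
After 7 (year_end (apply 5% annual interest)): balance=$193.55 total_interest=$43.55

Answer: 193.55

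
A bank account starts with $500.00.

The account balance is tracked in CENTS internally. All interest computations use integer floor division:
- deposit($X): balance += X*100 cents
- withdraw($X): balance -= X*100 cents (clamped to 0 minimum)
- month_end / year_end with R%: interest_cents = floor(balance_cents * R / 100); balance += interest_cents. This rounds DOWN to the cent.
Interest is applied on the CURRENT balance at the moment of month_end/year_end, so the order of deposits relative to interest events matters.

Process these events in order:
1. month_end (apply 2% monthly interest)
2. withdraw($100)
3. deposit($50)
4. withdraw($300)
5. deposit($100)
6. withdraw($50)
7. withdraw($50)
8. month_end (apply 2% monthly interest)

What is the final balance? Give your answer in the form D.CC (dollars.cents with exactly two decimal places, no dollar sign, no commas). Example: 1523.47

Answer: 163.20

Derivation:
After 1 (month_end (apply 2% monthly interest)): balance=$510.00 total_interest=$10.00
After 2 (withdraw($100)): balance=$410.00 total_interest=$10.00
After 3 (deposit($50)): balance=$460.00 total_interest=$10.00
After 4 (withdraw($300)): balance=$160.00 total_interest=$10.00
After 5 (deposit($100)): balance=$260.00 total_interest=$10.00
After 6 (withdraw($50)): balance=$210.00 total_interest=$10.00
After 7 (withdraw($50)): balance=$160.00 total_interest=$10.00
After 8 (month_end (apply 2% monthly interest)): balance=$163.20 total_interest=$13.20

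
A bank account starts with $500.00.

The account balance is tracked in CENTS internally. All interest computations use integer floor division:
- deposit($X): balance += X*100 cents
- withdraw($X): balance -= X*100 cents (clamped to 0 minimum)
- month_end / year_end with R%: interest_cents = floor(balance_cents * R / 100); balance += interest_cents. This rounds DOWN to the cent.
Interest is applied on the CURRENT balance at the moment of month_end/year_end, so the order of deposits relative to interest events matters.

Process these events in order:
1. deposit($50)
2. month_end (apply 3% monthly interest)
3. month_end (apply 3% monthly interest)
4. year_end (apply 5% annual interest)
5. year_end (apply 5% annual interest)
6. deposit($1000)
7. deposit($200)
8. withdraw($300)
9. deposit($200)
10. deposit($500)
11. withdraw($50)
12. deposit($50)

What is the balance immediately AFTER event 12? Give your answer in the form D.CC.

After 1 (deposit($50)): balance=$550.00 total_interest=$0.00
After 2 (month_end (apply 3% monthly interest)): balance=$566.50 total_interest=$16.50
After 3 (month_end (apply 3% monthly interest)): balance=$583.49 total_interest=$33.49
After 4 (year_end (apply 5% annual interest)): balance=$612.66 total_interest=$62.66
After 5 (year_end (apply 5% annual interest)): balance=$643.29 total_interest=$93.29
After 6 (deposit($1000)): balance=$1643.29 total_interest=$93.29
After 7 (deposit($200)): balance=$1843.29 total_interest=$93.29
After 8 (withdraw($300)): balance=$1543.29 total_interest=$93.29
After 9 (deposit($200)): balance=$1743.29 total_interest=$93.29
After 10 (deposit($500)): balance=$2243.29 total_interest=$93.29
After 11 (withdraw($50)): balance=$2193.29 total_interest=$93.29
After 12 (deposit($50)): balance=$2243.29 total_interest=$93.29

Answer: 2243.29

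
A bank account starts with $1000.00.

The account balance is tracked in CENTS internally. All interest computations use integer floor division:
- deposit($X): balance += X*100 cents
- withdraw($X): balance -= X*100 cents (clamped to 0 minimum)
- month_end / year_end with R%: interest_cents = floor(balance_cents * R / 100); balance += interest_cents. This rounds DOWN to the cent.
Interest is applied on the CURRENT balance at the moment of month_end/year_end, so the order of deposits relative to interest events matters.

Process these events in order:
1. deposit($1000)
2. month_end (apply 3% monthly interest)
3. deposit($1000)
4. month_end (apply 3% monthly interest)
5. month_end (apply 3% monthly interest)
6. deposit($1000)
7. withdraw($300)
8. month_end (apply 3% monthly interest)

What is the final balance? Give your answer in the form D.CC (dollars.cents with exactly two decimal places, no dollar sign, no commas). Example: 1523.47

After 1 (deposit($1000)): balance=$2000.00 total_interest=$0.00
After 2 (month_end (apply 3% monthly interest)): balance=$2060.00 total_interest=$60.00
After 3 (deposit($1000)): balance=$3060.00 total_interest=$60.00
After 4 (month_end (apply 3% monthly interest)): balance=$3151.80 total_interest=$151.80
After 5 (month_end (apply 3% monthly interest)): balance=$3246.35 total_interest=$246.35
After 6 (deposit($1000)): balance=$4246.35 total_interest=$246.35
After 7 (withdraw($300)): balance=$3946.35 total_interest=$246.35
After 8 (month_end (apply 3% monthly interest)): balance=$4064.74 total_interest=$364.74

Answer: 4064.74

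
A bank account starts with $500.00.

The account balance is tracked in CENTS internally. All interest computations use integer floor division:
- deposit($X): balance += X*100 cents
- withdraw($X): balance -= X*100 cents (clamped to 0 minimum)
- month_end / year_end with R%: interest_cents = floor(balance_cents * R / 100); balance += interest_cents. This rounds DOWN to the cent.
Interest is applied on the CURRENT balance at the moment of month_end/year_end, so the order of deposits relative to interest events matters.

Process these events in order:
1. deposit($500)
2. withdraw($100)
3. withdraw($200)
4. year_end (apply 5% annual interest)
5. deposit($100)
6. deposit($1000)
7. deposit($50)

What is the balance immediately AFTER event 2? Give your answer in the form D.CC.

After 1 (deposit($500)): balance=$1000.00 total_interest=$0.00
After 2 (withdraw($100)): balance=$900.00 total_interest=$0.00

Answer: 900.00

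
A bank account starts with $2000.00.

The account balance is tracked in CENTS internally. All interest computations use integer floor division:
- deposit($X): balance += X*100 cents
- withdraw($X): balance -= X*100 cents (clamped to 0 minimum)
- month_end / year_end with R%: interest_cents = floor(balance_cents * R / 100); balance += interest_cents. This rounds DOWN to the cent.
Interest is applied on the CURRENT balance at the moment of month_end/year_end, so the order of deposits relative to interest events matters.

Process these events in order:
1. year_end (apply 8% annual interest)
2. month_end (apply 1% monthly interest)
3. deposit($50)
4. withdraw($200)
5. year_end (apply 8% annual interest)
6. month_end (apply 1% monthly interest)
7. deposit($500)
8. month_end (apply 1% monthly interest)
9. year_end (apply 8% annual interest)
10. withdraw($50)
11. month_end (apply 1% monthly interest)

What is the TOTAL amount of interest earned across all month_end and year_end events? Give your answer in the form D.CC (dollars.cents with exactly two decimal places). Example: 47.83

Answer: 641.79

Derivation:
After 1 (year_end (apply 8% annual interest)): balance=$2160.00 total_interest=$160.00
After 2 (month_end (apply 1% monthly interest)): balance=$2181.60 total_interest=$181.60
After 3 (deposit($50)): balance=$2231.60 total_interest=$181.60
After 4 (withdraw($200)): balance=$2031.60 total_interest=$181.60
After 5 (year_end (apply 8% annual interest)): balance=$2194.12 total_interest=$344.12
After 6 (month_end (apply 1% monthly interest)): balance=$2216.06 total_interest=$366.06
After 7 (deposit($500)): balance=$2716.06 total_interest=$366.06
After 8 (month_end (apply 1% monthly interest)): balance=$2743.22 total_interest=$393.22
After 9 (year_end (apply 8% annual interest)): balance=$2962.67 total_interest=$612.67
After 10 (withdraw($50)): balance=$2912.67 total_interest=$612.67
After 11 (month_end (apply 1% monthly interest)): balance=$2941.79 total_interest=$641.79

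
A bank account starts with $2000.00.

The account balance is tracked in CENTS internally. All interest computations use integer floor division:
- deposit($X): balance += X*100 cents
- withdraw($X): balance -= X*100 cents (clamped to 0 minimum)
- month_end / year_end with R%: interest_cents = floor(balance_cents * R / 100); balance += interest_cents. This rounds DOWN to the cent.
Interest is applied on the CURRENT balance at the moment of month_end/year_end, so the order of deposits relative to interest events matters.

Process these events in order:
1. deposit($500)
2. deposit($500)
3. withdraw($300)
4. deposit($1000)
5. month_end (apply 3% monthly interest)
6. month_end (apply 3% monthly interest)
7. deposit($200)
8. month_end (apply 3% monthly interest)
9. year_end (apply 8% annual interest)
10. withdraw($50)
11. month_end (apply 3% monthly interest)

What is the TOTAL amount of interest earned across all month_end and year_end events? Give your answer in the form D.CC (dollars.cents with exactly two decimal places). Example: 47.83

Answer: 825.17

Derivation:
After 1 (deposit($500)): balance=$2500.00 total_interest=$0.00
After 2 (deposit($500)): balance=$3000.00 total_interest=$0.00
After 3 (withdraw($300)): balance=$2700.00 total_interest=$0.00
After 4 (deposit($1000)): balance=$3700.00 total_interest=$0.00
After 5 (month_end (apply 3% monthly interest)): balance=$3811.00 total_interest=$111.00
After 6 (month_end (apply 3% monthly interest)): balance=$3925.33 total_interest=$225.33
After 7 (deposit($200)): balance=$4125.33 total_interest=$225.33
After 8 (month_end (apply 3% monthly interest)): balance=$4249.08 total_interest=$349.08
After 9 (year_end (apply 8% annual interest)): balance=$4589.00 total_interest=$689.00
After 10 (withdraw($50)): balance=$4539.00 total_interest=$689.00
After 11 (month_end (apply 3% monthly interest)): balance=$4675.17 total_interest=$825.17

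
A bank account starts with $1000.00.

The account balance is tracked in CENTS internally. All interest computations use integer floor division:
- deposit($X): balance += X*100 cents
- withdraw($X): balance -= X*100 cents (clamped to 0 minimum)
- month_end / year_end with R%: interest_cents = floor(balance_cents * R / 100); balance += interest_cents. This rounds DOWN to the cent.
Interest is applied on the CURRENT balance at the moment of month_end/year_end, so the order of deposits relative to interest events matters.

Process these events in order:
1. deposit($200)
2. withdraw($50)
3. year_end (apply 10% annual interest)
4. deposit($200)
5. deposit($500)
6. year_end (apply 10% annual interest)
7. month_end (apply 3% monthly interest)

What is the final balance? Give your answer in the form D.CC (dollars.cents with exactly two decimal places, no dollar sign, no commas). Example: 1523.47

After 1 (deposit($200)): balance=$1200.00 total_interest=$0.00
After 2 (withdraw($50)): balance=$1150.00 total_interest=$0.00
After 3 (year_end (apply 10% annual interest)): balance=$1265.00 total_interest=$115.00
After 4 (deposit($200)): balance=$1465.00 total_interest=$115.00
After 5 (deposit($500)): balance=$1965.00 total_interest=$115.00
After 6 (year_end (apply 10% annual interest)): balance=$2161.50 total_interest=$311.50
After 7 (month_end (apply 3% monthly interest)): balance=$2226.34 total_interest=$376.34

Answer: 2226.34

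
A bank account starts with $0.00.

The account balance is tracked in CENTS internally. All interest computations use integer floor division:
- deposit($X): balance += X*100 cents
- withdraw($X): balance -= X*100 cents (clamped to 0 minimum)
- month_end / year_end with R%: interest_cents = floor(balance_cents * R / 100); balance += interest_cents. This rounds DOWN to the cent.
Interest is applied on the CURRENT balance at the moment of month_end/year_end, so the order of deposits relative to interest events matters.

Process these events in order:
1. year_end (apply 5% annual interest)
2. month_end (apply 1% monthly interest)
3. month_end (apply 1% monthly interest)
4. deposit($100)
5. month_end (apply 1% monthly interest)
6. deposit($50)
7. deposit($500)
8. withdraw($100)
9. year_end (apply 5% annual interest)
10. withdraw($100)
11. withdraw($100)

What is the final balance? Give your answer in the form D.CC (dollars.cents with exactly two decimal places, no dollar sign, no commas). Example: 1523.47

Answer: 378.55

Derivation:
After 1 (year_end (apply 5% annual interest)): balance=$0.00 total_interest=$0.00
After 2 (month_end (apply 1% monthly interest)): balance=$0.00 total_interest=$0.00
After 3 (month_end (apply 1% monthly interest)): balance=$0.00 total_interest=$0.00
After 4 (deposit($100)): balance=$100.00 total_interest=$0.00
After 5 (month_end (apply 1% monthly interest)): balance=$101.00 total_interest=$1.00
After 6 (deposit($50)): balance=$151.00 total_interest=$1.00
After 7 (deposit($500)): balance=$651.00 total_interest=$1.00
After 8 (withdraw($100)): balance=$551.00 total_interest=$1.00
After 9 (year_end (apply 5% annual interest)): balance=$578.55 total_interest=$28.55
After 10 (withdraw($100)): balance=$478.55 total_interest=$28.55
After 11 (withdraw($100)): balance=$378.55 total_interest=$28.55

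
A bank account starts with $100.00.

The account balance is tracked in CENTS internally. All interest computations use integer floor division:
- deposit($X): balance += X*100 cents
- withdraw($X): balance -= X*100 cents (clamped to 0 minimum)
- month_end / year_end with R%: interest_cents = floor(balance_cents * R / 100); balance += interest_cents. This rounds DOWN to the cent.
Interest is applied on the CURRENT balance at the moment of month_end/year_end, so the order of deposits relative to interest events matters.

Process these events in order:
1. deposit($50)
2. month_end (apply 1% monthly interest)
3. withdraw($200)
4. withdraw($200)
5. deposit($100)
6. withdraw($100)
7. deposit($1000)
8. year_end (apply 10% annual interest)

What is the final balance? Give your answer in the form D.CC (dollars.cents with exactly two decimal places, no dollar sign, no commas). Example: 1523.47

Answer: 1100.00

Derivation:
After 1 (deposit($50)): balance=$150.00 total_interest=$0.00
After 2 (month_end (apply 1% monthly interest)): balance=$151.50 total_interest=$1.50
After 3 (withdraw($200)): balance=$0.00 total_interest=$1.50
After 4 (withdraw($200)): balance=$0.00 total_interest=$1.50
After 5 (deposit($100)): balance=$100.00 total_interest=$1.50
After 6 (withdraw($100)): balance=$0.00 total_interest=$1.50
After 7 (deposit($1000)): balance=$1000.00 total_interest=$1.50
After 8 (year_end (apply 10% annual interest)): balance=$1100.00 total_interest=$101.50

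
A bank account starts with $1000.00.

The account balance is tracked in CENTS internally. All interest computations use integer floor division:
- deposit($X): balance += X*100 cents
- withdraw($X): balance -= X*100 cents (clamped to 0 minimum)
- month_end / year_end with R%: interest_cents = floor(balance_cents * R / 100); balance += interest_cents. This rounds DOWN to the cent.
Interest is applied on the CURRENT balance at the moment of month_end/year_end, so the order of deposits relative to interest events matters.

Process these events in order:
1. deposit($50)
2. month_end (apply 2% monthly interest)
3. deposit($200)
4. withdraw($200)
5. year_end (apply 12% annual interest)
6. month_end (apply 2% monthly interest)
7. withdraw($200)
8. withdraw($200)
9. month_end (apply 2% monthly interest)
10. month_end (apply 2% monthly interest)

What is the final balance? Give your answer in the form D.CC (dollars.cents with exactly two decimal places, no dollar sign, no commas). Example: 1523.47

After 1 (deposit($50)): balance=$1050.00 total_interest=$0.00
After 2 (month_end (apply 2% monthly interest)): balance=$1071.00 total_interest=$21.00
After 3 (deposit($200)): balance=$1271.00 total_interest=$21.00
After 4 (withdraw($200)): balance=$1071.00 total_interest=$21.00
After 5 (year_end (apply 12% annual interest)): balance=$1199.52 total_interest=$149.52
After 6 (month_end (apply 2% monthly interest)): balance=$1223.51 total_interest=$173.51
After 7 (withdraw($200)): balance=$1023.51 total_interest=$173.51
After 8 (withdraw($200)): balance=$823.51 total_interest=$173.51
After 9 (month_end (apply 2% monthly interest)): balance=$839.98 total_interest=$189.98
After 10 (month_end (apply 2% monthly interest)): balance=$856.77 total_interest=$206.77

Answer: 856.77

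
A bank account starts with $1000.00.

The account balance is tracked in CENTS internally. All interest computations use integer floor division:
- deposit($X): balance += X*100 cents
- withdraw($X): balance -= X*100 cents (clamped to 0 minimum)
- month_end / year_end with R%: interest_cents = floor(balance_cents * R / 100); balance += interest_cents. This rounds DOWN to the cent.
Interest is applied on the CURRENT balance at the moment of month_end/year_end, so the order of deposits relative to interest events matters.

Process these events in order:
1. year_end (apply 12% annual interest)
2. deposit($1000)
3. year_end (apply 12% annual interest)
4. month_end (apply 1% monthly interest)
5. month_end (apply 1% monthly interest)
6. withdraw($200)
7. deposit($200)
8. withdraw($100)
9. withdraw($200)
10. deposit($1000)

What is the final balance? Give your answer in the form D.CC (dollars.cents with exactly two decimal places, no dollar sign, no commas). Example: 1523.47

Answer: 3122.12

Derivation:
After 1 (year_end (apply 12% annual interest)): balance=$1120.00 total_interest=$120.00
After 2 (deposit($1000)): balance=$2120.00 total_interest=$120.00
After 3 (year_end (apply 12% annual interest)): balance=$2374.40 total_interest=$374.40
After 4 (month_end (apply 1% monthly interest)): balance=$2398.14 total_interest=$398.14
After 5 (month_end (apply 1% monthly interest)): balance=$2422.12 total_interest=$422.12
After 6 (withdraw($200)): balance=$2222.12 total_interest=$422.12
After 7 (deposit($200)): balance=$2422.12 total_interest=$422.12
After 8 (withdraw($100)): balance=$2322.12 total_interest=$422.12
After 9 (withdraw($200)): balance=$2122.12 total_interest=$422.12
After 10 (deposit($1000)): balance=$3122.12 total_interest=$422.12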